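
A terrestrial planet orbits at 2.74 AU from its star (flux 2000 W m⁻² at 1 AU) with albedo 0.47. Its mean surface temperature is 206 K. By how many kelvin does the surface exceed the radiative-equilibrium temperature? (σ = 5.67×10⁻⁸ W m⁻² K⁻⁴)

S = 2000/2.74² = 266.4 W m⁻².
T_eq = [S(1−A)/(4σ)]^(1/4) = [266.4×0.53/(4×5.67×10⁻⁸)]^(1/4) = 158.0 K.
ΔT = T_surf − T_eq = 206 − 158.0.

ΔT ≈ 48.0 K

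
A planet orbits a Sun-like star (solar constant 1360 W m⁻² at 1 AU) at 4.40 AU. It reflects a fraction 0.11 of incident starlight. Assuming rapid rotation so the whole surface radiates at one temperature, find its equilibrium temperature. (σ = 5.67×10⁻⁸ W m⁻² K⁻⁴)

T_eq ≈ 129 K

Flux at 4.40 AU: S = 1360/4.40² = 70.2 W m⁻².
Energy balance: absorbed = emitted ⇒ πR²·S(1−A) = 4πR²·σT_eq⁴, so T_eq⁴ = S(1−A)/(4σ).
T_eq = [70.2 × 0.89 / (4 × 5.67×10⁻⁸)]^(1/4) = (2.76×10⁸)^(1/4) = 129 K.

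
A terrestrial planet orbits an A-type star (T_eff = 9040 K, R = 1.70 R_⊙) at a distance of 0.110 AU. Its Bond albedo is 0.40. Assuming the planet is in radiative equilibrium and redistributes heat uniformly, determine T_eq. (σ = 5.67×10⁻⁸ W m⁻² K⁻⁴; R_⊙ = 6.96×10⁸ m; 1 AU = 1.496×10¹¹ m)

T_eq ≈ 1510 K

R_⋆ = 1.70 × 6.96×10⁸ = 1.18×10⁹ m.
d = 0.110 AU = 1.65×10¹⁰ m.
L = 4πR_⋆²σT_⋆⁴ = 4π(1.18×10⁹)² × 5.67×10⁻⁸ × (9040)⁴ = 6.66×10²⁷ W.
S = L/(4πd²) = 1.96×10⁶ W m⁻².
Energy balance: absorbed = emitted ⇒ πR²·S(1−A) = 4πR²·σT_eq⁴, so T_eq⁴ = S(1−A)/(4σ).
T_eq = [1.96×10⁶ × 0.60 / (4 × 5.67×10⁻⁸)]^(1/4) = (5.18×10¹²)^(1/4) = 1510 K.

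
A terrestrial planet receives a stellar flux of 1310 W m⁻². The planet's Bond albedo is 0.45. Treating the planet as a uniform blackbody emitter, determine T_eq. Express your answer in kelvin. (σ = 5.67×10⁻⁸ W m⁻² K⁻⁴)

T_eq ≈ 237 K

Energy balance: absorbed = emitted ⇒ πR²·S(1−A) = 4πR²·σT_eq⁴, so T_eq⁴ = S(1−A)/(4σ).
T_eq = [1310 × 0.55 / (4 × 5.67×10⁻⁸)]^(1/4) = (3.18×10⁹)^(1/4) = 237 K.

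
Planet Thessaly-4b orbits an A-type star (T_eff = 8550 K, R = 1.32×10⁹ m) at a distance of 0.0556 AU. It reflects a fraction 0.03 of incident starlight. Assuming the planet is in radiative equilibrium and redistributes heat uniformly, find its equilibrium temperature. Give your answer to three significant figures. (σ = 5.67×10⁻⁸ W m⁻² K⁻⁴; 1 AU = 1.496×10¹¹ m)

d = 0.0556 AU = 8.32×10⁹ m.
L = 4πR_⋆²σT_⋆⁴ = 4π(1.32×10⁹)² × 5.67×10⁻⁸ × (8550)⁴ = 6.63×10²⁷ W.
S = L/(4πd²) = 7.63×10⁶ W m⁻².
Energy balance: absorbed = emitted ⇒ πR²·S(1−A) = 4πR²·σT_eq⁴, so T_eq⁴ = S(1−A)/(4σ).
T_eq = [7.63×10⁶ × 0.97 / (4 × 5.67×10⁻⁸)]^(1/4) = (3.26×10¹³)^(1/4) = 2390 K.

T_eq ≈ 2390 K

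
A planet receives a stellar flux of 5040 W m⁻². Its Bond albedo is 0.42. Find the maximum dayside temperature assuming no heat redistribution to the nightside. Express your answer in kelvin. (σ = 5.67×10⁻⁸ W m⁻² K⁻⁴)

With no redistribution each surface element balances locally: S(1−A) = σT⁴.
T = [5040 × 0.58 / 5.67×10⁻⁸]^(1/4) = (5.16×10¹⁰)^(1/4) = 477 K.

T_ss ≈ 477 K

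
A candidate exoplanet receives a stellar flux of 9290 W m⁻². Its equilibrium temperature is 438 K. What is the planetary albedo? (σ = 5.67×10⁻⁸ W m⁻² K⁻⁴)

A ≈ 0.10

From T_eq⁴ = S(1−A)/(4σ): 1−A = 4σT_eq⁴/S.
1−A = 4 × 5.67×10⁻⁸ × (438)⁴ / 9290 = 0.899.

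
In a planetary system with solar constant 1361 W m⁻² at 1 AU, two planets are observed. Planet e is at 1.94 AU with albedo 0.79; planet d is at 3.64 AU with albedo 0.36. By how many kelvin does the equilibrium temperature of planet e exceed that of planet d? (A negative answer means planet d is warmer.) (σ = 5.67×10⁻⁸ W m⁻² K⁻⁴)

T_eq = [S₀(1−A)/(4σd²)]^(1/4), so T ∝ (1−A)^(1/4) / √d.
T₁ = [1361×0.21/(4×5.67×10⁻⁸×1.94²)]^(1/4) = 135.27 K.
T₂ = [1361×0.64/(4×5.67×10⁻⁸×3.64²)]^(1/4) = 130.48 K.

ΔT ≈ 4.8 K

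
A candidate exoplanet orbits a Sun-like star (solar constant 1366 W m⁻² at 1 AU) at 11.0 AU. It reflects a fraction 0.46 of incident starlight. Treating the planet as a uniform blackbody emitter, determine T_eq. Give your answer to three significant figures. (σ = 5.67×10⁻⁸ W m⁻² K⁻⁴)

T_eq ≈ 72.0 K

Flux at 11.0 AU: S = 1366/11.0² = 11.3 W m⁻².
Energy balance: absorbed = emitted ⇒ πR²·S(1−A) = 4πR²·σT_eq⁴, so T_eq⁴ = S(1−A)/(4σ).
T_eq = [11.3 × 0.54 / (4 × 5.67×10⁻⁸)]^(1/4) = (2.69×10⁷)^(1/4) = 72.0 K.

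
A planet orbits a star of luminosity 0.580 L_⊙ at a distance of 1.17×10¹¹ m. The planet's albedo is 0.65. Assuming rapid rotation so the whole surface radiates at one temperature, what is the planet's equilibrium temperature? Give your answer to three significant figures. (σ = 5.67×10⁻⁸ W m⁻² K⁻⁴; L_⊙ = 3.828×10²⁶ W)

L = 0.580 × 3.828×10²⁶ = 2.22×10²⁶ W.
Flux: S = L/(4πd²) = 2.22×10²⁶/(4π×(1.17×10¹¹)²) = 1290 W m⁻².
Energy balance: absorbed = emitted ⇒ πR²·S(1−A) = 4πR²·σT_eq⁴, so T_eq⁴ = S(1−A)/(4σ).
T_eq = [1290 × 0.35 / (4 × 5.67×10⁻⁸)]^(1/4) = (1.99×10⁹)^(1/4) = 211 K.

T_eq ≈ 211 K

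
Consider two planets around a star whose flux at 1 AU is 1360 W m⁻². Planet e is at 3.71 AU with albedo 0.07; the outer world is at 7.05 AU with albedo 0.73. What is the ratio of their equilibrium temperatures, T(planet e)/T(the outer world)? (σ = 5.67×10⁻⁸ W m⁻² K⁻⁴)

T₁/T₂ ≈ 1.878

T_eq = [S₀(1−A)/(4σd²)]^(1/4), so T ∝ (1−A)^(1/4) / √d.
T₁ = [1360×0.93/(4×5.67×10⁻⁸×3.71²)]^(1/4) = 141.88 K.
T₂ = [1360×0.27/(4×5.67×10⁻⁸×7.05²)]^(1/4) = 75.55 K.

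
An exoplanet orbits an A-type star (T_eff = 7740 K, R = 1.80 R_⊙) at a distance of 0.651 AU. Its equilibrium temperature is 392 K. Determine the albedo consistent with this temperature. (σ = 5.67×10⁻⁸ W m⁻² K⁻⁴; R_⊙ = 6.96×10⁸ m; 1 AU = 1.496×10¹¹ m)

A ≈ 0.84

R_⋆ = 1.80 × 6.96×10⁸ = 1.25×10⁹ m.
d = 0.651 AU = 9.74×10¹⁰ m.
L = 4πR_⋆²σT_⋆⁴ = 4π(1.25×10⁹)² × 5.67×10⁻⁸ × (7740)⁴ = 4.01×10²⁷ W.
S = L/(4πd²) = 3.37×10⁴ W m⁻².
From T_eq⁴ = S(1−A)/(4σ): 1−A = 4σT_eq⁴/S.
1−A = 4 × 5.67×10⁻⁸ × (392)⁴ / 3.37×10⁴ = 0.159.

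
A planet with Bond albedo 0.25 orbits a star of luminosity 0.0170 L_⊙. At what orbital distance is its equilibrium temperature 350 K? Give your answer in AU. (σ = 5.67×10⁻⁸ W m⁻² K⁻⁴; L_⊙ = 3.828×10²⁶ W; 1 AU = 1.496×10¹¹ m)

L = 0.0170 × 3.828×10²⁶ = 6.51×10²⁴ W.
From T_eq⁴ = L(1−A)/(16πσd²): d = √[L(1−A)/(16πσT_eq⁴)].
d = √[6.51×10²⁴ × 0.75 / (16π × 5.67×10⁻⁸ × (350)⁴)] = 1.07×10¹⁰ m = 0.0714 AU.

d ≈ 0.0714 AU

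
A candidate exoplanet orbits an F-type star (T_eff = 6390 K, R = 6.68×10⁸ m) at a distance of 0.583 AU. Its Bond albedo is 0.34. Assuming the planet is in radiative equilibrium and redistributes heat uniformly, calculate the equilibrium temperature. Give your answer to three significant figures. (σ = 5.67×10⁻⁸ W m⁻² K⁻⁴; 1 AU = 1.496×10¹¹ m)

T_eq ≈ 356 K

d = 0.583 AU = 8.72×10¹⁰ m.
L = 4πR_⋆²σT_⋆⁴ = 4π(6.68×10⁸)² × 5.67×10⁻⁸ × (6390)⁴ = 5.30×10²⁶ W.
S = L/(4πd²) = 5550 W m⁻².
Energy balance: absorbed = emitted ⇒ πR²·S(1−A) = 4πR²·σT_eq⁴, so T_eq⁴ = S(1−A)/(4σ).
T_eq = [5550 × 0.66 / (4 × 5.67×10⁻⁸)]^(1/4) = (1.61×10¹⁰)^(1/4) = 356 K.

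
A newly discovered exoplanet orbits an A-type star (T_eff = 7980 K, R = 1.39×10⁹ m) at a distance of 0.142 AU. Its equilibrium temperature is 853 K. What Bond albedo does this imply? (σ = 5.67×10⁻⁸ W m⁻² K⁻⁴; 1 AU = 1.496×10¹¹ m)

d = 0.142 AU = 2.12×10¹⁰ m.
L = 4πR_⋆²σT_⋆⁴ = 4π(1.39×10⁹)² × 5.67×10⁻⁸ × (7980)⁴ = 5.58×10²⁷ W.
S = L/(4πd²) = 9.84×10⁵ W m⁻².
From T_eq⁴ = S(1−A)/(4σ): 1−A = 4σT_eq⁴/S.
1−A = 4 × 5.67×10⁻⁸ × (853)⁴ / 9.84×10⁵ = 0.122.

A ≈ 0.88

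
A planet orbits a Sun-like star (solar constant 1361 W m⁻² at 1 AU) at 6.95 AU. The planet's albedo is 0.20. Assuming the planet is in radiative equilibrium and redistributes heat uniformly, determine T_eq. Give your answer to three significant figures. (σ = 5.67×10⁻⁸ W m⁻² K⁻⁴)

Flux at 6.95 AU: S = 1361/6.95² = 28.2 W m⁻².
Energy balance: absorbed = emitted ⇒ πR²·S(1−A) = 4πR²·σT_eq⁴, so T_eq⁴ = S(1−A)/(4σ).
T_eq = [28.2 × 0.80 / (4 × 5.67×10⁻⁸)]^(1/4) = (9.94×10⁷)^(1/4) = 99.8 K.

T_eq ≈ 99.8 K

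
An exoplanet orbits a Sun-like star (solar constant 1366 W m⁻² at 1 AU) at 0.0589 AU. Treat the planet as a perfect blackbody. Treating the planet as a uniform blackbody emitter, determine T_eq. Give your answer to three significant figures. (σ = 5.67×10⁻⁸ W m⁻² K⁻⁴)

Flux at 0.0589 AU: S = 1366/0.0589² = 3.94×10⁵ W m⁻².
Energy balance: absorbed = emitted ⇒ πR²·S(1−A) = 4πR²·σT_eq⁴, so T_eq⁴ = S(1−A)/(4σ).
T_eq = [3.94×10⁵ × 1.00 / (4 × 5.67×10⁻⁸)]^(1/4) = (1.74×10¹²)^(1/4) = 1150 K.

T_eq ≈ 1150 K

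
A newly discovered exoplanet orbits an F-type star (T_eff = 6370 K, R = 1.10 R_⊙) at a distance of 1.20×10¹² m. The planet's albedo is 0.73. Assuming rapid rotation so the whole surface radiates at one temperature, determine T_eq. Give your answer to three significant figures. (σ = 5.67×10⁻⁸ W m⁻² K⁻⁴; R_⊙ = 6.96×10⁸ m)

R_⋆ = 1.10 × 6.96×10⁸ = 7.66×10⁸ m.
L = 4πR_⋆²σT_⋆⁴ = 4π(7.66×10⁸)² × 5.67×10⁻⁸ × (6370)⁴ = 6.88×10²⁶ W.
S = L/(4πd²) = 38.0 W m⁻².
Energy balance: absorbed = emitted ⇒ πR²·S(1−A) = 4πR²·σT_eq⁴, so T_eq⁴ = S(1−A)/(4σ).
T_eq = [38.0 × 0.27 / (4 × 5.67×10⁻⁸)]^(1/4) = (4.52×10⁷)^(1/4) = 82.0 K.

T_eq ≈ 82.0 K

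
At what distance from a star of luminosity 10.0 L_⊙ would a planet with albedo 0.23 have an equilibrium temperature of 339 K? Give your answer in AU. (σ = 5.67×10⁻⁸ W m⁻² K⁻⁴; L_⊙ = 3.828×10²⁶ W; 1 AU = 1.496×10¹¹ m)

d ≈ 1.87 AU

L = 10.0 × 3.828×10²⁶ = 3.83×10²⁷ W.
From T_eq⁴ = L(1−A)/(16πσd²): d = √[L(1−A)/(16πσT_eq⁴)].
d = √[3.83×10²⁷ × 0.77 / (16π × 5.67×10⁻⁸ × (339)⁴)] = 2.80×10¹¹ m = 1.87 AU.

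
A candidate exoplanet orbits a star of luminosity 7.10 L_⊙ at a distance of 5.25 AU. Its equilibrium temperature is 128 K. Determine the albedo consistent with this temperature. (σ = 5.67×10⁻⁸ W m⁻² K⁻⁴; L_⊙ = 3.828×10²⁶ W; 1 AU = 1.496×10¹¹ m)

A ≈ 0.83

d = 5.25 AU = 7.85×10¹¹ m.
L = 7.10 × 3.828×10²⁶ = 2.72×10²⁷ W.
Flux: S = L/(4πd²) = 2.72×10²⁷/(4π×(7.85×10¹¹)²) = 351 W m⁻².
From T_eq⁴ = S(1−A)/(4σ): 1−A = 4σT_eq⁴/S.
1−A = 4 × 5.67×10⁻⁸ × (128)⁴ / 351 = 0.174.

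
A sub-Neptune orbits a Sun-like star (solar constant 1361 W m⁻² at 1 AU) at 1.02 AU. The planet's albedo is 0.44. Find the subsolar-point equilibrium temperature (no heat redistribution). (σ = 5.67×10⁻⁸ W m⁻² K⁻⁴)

Flux at 1.02 AU: S = 1361/1.02² = 1310 W m⁻².
At the subsolar point the surface absorbs S(1−A) and emits σT⁴ per unit area — no factor of 4, since only the local patch is in balance.
T = [1310 × 0.56 / 5.67×10⁻⁸]^(1/4) = (1.29×10¹⁰)^(1/4) = 337 K.

T_ss ≈ 337 K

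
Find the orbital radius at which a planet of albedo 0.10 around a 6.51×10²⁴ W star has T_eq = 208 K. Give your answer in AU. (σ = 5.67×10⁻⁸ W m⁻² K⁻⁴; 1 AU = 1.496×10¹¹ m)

From T_eq⁴ = L(1−A)/(16πσd²): d = √[L(1−A)/(16πσT_eq⁴)].
d = √[6.51×10²⁴ × 0.90 / (16π × 5.67×10⁻⁸ × (208)⁴)] = 3.31×10¹⁰ m = 0.222 AU.

d ≈ 0.222 AU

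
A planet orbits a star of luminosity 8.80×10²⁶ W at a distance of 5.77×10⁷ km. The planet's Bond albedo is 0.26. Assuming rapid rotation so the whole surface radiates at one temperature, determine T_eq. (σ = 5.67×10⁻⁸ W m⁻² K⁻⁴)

T_eq ≈ 512 K

d = 5.77×10⁷ km = 5.77×10¹⁰ m.
Flux: S = L/(4πd²) = 8.80×10²⁶/(4π×(5.77×10¹⁰)²) = 2.10×10⁴ W m⁻².
Energy balance: absorbed = emitted ⇒ πR²·S(1−A) = 4πR²·σT_eq⁴, so T_eq⁴ = S(1−A)/(4σ).
T_eq = [2.10×10⁴ × 0.74 / (4 × 5.67×10⁻⁸)]^(1/4) = (6.86×10¹⁰)^(1/4) = 512 K.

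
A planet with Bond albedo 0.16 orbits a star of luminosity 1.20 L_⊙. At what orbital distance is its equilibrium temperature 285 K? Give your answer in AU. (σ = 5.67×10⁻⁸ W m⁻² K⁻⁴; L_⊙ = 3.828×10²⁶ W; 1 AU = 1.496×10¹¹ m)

d ≈ 0.958 AU

L = 1.20 × 3.828×10²⁶ = 4.59×10²⁶ W.
From T_eq⁴ = L(1−A)/(16πσd²): d = √[L(1−A)/(16πσT_eq⁴)].
d = √[4.59×10²⁶ × 0.84 / (16π × 5.67×10⁻⁸ × (285)⁴)] = 1.43×10¹¹ m = 0.958 AU.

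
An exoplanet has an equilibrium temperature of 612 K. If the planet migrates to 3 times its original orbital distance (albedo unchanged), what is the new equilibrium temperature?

T_eq ≈ 353 K

T_eq ∝ L^(1/4) · d^(−1/2).
T′ = 612 / 3^(1/2) = 353 K.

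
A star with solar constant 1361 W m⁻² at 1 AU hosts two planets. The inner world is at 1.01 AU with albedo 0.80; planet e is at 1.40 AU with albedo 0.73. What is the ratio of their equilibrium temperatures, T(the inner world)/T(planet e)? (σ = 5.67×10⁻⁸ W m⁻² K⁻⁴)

T₁/T₂ ≈ 1.092

T_eq = [S₀(1−A)/(4σd²)]^(1/4), so T ∝ (1−A)^(1/4) / √d.
T₁ = [1361×0.20/(4×5.67×10⁻⁸×1.01²)]^(1/4) = 185.20 K.
T₂ = [1361×0.27/(4×5.67×10⁻⁸×1.40²)]^(1/4) = 169.56 K.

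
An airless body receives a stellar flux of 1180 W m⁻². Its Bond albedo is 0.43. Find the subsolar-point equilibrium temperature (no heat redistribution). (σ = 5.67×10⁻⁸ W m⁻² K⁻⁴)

T_ss ≈ 330 K

At the subsolar point the surface absorbs S(1−A) and emits σT⁴ per unit area — no factor of 4, since only the local patch is in balance.
T = [1180 × 0.57 / 5.67×10⁻⁸]^(1/4) = (1.19×10¹⁰)^(1/4) = 330 K.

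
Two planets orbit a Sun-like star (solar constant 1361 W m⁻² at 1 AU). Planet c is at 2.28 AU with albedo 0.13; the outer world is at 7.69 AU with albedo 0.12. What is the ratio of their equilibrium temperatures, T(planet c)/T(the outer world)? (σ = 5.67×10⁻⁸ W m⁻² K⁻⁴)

T₁/T₂ ≈ 1.831

T_eq = [S₀(1−A)/(4σd²)]^(1/4), so T ∝ (1−A)^(1/4) / √d.
T₁ = [1361×0.87/(4×5.67×10⁻⁸×2.28²)]^(1/4) = 178.02 K.
T₂ = [1361×0.88/(4×5.67×10⁻⁸×7.69²)]^(1/4) = 97.21 K.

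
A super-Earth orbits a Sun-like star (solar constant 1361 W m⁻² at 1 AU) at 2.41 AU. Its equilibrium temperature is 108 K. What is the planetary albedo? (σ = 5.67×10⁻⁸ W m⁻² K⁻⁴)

Flux at 2.41 AU: S = 1361/2.41² = 234 W m⁻².
From T_eq⁴ = S(1−A)/(4σ): 1−A = 4σT_eq⁴/S.
1−A = 4 × 5.67×10⁻⁸ × (108)⁴ / 234 = 0.132.

A ≈ 0.87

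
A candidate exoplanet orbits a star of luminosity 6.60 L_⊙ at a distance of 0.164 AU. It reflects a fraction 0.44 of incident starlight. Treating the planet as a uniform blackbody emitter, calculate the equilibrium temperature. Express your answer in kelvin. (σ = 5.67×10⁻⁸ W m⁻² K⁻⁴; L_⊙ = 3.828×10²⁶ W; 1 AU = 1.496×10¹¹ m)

T_eq ≈ 953 K

d = 0.164 AU = 2.45×10¹⁰ m.
L = 6.60 × 3.828×10²⁶ = 2.53×10²⁷ W.
Flux: S = L/(4πd²) = 2.53×10²⁷/(4π×(2.45×10¹⁰)²) = 3.34×10⁵ W m⁻².
Energy balance: absorbed = emitted ⇒ πR²·S(1−A) = 4πR²·σT_eq⁴, so T_eq⁴ = S(1−A)/(4σ).
T_eq = [3.34×10⁵ × 0.56 / (4 × 5.67×10⁻⁸)]^(1/4) = (8.25×10¹¹)^(1/4) = 953 K.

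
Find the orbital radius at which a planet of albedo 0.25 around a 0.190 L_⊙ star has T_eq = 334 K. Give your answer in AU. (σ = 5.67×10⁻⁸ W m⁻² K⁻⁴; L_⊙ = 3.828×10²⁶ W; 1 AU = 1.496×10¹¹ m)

d ≈ 0.262 AU

L = 0.190 × 3.828×10²⁶ = 7.27×10²⁵ W.
From T_eq⁴ = L(1−A)/(16πσd²): d = √[L(1−A)/(16πσT_eq⁴)].
d = √[7.27×10²⁵ × 0.75 / (16π × 5.67×10⁻⁸ × (334)⁴)] = 3.92×10¹⁰ m = 0.262 AU.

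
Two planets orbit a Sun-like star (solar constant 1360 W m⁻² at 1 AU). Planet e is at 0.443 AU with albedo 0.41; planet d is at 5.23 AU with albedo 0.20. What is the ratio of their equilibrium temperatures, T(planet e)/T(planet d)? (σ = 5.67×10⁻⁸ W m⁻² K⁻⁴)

T_eq = [S₀(1−A)/(4σd²)]^(1/4), so T ∝ (1−A)^(1/4) / √d.
T₁ = [1360×0.59/(4×5.67×10⁻⁸×0.443²)]^(1/4) = 366.43 K.
T₂ = [1360×0.80/(4×5.67×10⁻⁸×5.23²)]^(1/4) = 115.08 K.

T₁/T₂ ≈ 3.184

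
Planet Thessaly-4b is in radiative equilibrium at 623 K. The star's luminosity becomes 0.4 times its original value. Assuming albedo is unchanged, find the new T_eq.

T_eq ∝ L^(1/4) · d^(−1/2).
T′ = 623 × 0.4^(1/4) = 495 K.

T_eq ≈ 495 K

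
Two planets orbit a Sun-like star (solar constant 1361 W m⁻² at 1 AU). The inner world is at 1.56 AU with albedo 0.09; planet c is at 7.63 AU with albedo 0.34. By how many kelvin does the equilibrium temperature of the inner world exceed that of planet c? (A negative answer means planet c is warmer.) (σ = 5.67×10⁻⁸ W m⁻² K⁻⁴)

T_eq = [S₀(1−A)/(4σd²)]^(1/4), so T ∝ (1−A)^(1/4) / √d.
T₁ = [1361×0.91/(4×5.67×10⁻⁸×1.56²)]^(1/4) = 217.65 K.
T₂ = [1361×0.66/(4×5.67×10⁻⁸×7.63²)]^(1/4) = 90.82 K.

ΔT ≈ 126.8 K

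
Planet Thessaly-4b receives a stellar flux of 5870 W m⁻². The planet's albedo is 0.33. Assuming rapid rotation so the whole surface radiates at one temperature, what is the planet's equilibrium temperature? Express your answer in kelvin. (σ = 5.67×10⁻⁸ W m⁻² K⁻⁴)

T_eq ≈ 363 K

Energy balance: absorbed = emitted ⇒ πR²·S(1−A) = 4πR²·σT_eq⁴, so T_eq⁴ = S(1−A)/(4σ).
T_eq = [5870 × 0.67 / (4 × 5.67×10⁻⁸)]^(1/4) = (1.73×10¹⁰)^(1/4) = 363 K.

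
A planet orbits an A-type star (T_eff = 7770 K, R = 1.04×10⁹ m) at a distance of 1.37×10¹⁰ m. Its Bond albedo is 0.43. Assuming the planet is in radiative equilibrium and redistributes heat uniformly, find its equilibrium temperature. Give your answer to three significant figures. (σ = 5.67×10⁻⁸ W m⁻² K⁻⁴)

L = 4πR_⋆²σT_⋆⁴ = 4π(1.04×10⁹)² × 5.67×10⁻⁸ × (7770)⁴ = 2.81×10²⁷ W.
S = L/(4πd²) = 1.19×10⁶ W m⁻².
Energy balance: absorbed = emitted ⇒ πR²·S(1−A) = 4πR²·σT_eq⁴, so T_eq⁴ = S(1−A)/(4σ).
T_eq = [1.19×10⁶ × 0.57 / (4 × 5.67×10⁻⁸)]^(1/4) = (2.99×10¹²)^(1/4) = 1320 K.

T_eq ≈ 1320 K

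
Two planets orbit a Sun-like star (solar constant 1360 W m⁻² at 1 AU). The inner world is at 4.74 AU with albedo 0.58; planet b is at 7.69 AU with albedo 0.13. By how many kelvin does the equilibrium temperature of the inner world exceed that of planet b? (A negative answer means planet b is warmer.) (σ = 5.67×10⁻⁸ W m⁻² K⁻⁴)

ΔT ≈ 6.0 K

T_eq = [S₀(1−A)/(4σd²)]^(1/4), so T ∝ (1−A)^(1/4) / √d.
T₁ = [1360×0.42/(4×5.67×10⁻⁸×4.74²)]^(1/4) = 102.90 K.
T₂ = [1360×0.87/(4×5.67×10⁻⁸×7.69²)]^(1/4) = 96.91 K.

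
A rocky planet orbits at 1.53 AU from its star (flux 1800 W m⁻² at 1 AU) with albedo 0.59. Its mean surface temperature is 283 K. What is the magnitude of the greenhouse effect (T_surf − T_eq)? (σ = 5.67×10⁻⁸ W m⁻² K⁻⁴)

ΔT ≈ 89.9 K

S = 1800/1.53² = 768.9 W m⁻².
T_eq = [S(1−A)/(4σ)]^(1/4) = [768.9×0.41/(4×5.67×10⁻⁸)]^(1/4) = 193.1 K.
ΔT = T_surf − T_eq = 283 − 193.1.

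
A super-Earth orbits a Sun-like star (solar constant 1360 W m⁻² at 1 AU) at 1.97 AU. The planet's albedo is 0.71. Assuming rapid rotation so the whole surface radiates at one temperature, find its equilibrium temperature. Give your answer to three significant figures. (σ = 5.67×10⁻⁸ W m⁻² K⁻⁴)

T_eq ≈ 145 K

Flux at 1.97 AU: S = 1360/1.97² = 350 W m⁻².
Energy balance: absorbed = emitted ⇒ πR²·S(1−A) = 4πR²·σT_eq⁴, so T_eq⁴ = S(1−A)/(4σ).
T_eq = [350 × 0.29 / (4 × 5.67×10⁻⁸)]^(1/4) = (4.48×10⁸)^(1/4) = 145 K.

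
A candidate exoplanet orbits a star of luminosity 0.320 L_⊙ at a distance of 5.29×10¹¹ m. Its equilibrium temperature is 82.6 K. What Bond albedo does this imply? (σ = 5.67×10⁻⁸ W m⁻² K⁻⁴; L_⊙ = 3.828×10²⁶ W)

L = 0.320 × 3.828×10²⁶ = 1.22×10²⁶ W.
Flux: S = L/(4πd²) = 1.22×10²⁶/(4π×(5.29×10¹¹)²) = 34.8 W m⁻².
From T_eq⁴ = S(1−A)/(4σ): 1−A = 4σT_eq⁴/S.
1−A = 4 × 5.67×10⁻⁸ × (82.6)⁴ / 34.8 = 0.303.

A ≈ 0.70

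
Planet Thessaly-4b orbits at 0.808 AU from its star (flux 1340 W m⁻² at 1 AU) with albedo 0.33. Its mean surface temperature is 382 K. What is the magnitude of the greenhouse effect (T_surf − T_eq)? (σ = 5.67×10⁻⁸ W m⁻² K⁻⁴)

ΔT ≈ 103.0 K

S = 1340/0.808² = 2052 W m⁻².
T_eq = [S(1−A)/(4σ)]^(1/4) = [2052×0.67/(4×5.67×10⁻⁸)]^(1/4) = 279.0 K.
ΔT = T_surf − T_eq = 382 − 279.0.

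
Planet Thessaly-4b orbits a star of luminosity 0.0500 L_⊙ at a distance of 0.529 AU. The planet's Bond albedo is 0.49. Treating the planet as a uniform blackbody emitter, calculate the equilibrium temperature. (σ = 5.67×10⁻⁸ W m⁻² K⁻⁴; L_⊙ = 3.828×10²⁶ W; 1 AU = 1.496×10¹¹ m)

d = 0.529 AU = 7.91×10¹⁰ m.
L = 0.0500 × 3.828×10²⁶ = 1.91×10²⁵ W.
Flux: S = L/(4πd²) = 1.91×10²⁵/(4π×(7.91×10¹⁰)²) = 243 W m⁻².
Energy balance: absorbed = emitted ⇒ πR²·S(1−A) = 4πR²·σT_eq⁴, so T_eq⁴ = S(1−A)/(4σ).
T_eq = [243 × 0.51 / (4 × 5.67×10⁻⁸)]^(1/4) = (5.47×10⁸)^(1/4) = 153 K.

T_eq ≈ 153 K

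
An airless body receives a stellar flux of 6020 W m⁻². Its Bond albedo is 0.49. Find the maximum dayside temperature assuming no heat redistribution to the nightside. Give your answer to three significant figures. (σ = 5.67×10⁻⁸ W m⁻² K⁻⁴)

With no redistribution each surface element balances locally: S(1−A) = σT⁴.
T = [6020 × 0.51 / 5.67×10⁻⁸]^(1/4) = (5.41×10¹⁰)^(1/4) = 482 K.

T_ss ≈ 482 K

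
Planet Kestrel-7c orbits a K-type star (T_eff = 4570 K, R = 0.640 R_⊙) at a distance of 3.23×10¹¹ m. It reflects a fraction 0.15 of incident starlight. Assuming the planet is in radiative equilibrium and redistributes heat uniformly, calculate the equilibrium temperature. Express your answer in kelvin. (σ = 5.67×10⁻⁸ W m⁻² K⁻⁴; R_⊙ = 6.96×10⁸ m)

T_eq ≈ 115 K

R_⋆ = 0.640 × 6.96×10⁸ = 4.45×10⁸ m.
L = 4πR_⋆²σT_⋆⁴ = 4π(4.45×10⁸)² × 5.67×10⁻⁸ × (4570)⁴ = 6.17×10²⁵ W.
S = L/(4πd²) = 47.0 W m⁻².
Energy balance: absorbed = emitted ⇒ πR²·S(1−A) = 4πR²·σT_eq⁴, so T_eq⁴ = S(1−A)/(4σ).
T_eq = [47.0 × 0.85 / (4 × 5.67×10⁻⁸)]^(1/4) = (1.76×10⁸)^(1/4) = 115 K.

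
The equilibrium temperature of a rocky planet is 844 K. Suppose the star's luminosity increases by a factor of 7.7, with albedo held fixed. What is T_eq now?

T_eq ≈ 1410 K

T_eq ∝ L^(1/4) · d^(−1/2).
T′ = 844 × 7.7^(1/4) = 1410 K.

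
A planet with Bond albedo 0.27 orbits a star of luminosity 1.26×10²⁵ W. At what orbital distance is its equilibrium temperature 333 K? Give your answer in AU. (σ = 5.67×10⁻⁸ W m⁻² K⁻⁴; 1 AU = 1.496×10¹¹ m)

d ≈ 0.108 AU

From T_eq⁴ = L(1−A)/(16πσd²): d = √[L(1−A)/(16πσT_eq⁴)].
d = √[1.26×10²⁵ × 0.73 / (16π × 5.67×10⁻⁸ × (333)⁴)] = 1.62×10¹⁰ m = 0.108 AU.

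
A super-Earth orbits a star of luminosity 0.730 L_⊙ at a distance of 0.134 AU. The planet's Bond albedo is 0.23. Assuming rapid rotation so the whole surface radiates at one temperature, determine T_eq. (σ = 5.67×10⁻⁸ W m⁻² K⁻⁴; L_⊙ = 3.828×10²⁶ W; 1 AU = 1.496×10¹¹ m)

d = 0.134 AU = 2.00×10¹⁰ m.
L = 0.730 × 3.828×10²⁶ = 2.79×10²⁶ W.
Flux: S = L/(4πd²) = 2.79×10²⁶/(4π×(2.00×10¹⁰)²) = 5.53×10⁴ W m⁻².
Energy balance: absorbed = emitted ⇒ πR²·S(1−A) = 4πR²·σT_eq⁴, so T_eq⁴ = S(1−A)/(4σ).
T_eq = [5.53×10⁴ × 0.77 / (4 × 5.67×10⁻⁸)]^(1/4) = (1.88×10¹¹)^(1/4) = 658 K.

T_eq ≈ 658 K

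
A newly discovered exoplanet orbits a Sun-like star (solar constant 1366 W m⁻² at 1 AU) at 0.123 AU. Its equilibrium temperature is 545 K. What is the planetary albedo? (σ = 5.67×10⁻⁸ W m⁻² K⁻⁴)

A ≈ 0.78

Flux at 0.123 AU: S = 1366/0.123² = 9.03×10⁴ W m⁻².
From T_eq⁴ = S(1−A)/(4σ): 1−A = 4σT_eq⁴/S.
1−A = 4 × 5.67×10⁻⁸ × (545)⁴ / 9.03×10⁴ = 0.222.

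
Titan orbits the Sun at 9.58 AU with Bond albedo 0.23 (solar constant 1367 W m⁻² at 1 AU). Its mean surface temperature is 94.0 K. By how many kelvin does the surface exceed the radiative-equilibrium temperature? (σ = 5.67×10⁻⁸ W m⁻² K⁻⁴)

ΔT ≈ 9.7 K

S = 1367/9.58² = 14.89 W m⁻².
T_eq = [S(1−A)/(4σ)]^(1/4) = [14.89×0.77/(4×5.67×10⁻⁸)]^(1/4) = 84.3 K.
ΔT = T_surf − T_eq = 94 − 84.3.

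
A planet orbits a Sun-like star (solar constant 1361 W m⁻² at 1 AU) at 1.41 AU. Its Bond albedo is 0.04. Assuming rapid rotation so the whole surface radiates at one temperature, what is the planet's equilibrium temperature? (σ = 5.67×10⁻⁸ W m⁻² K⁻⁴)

Flux at 1.41 AU: S = 1361/1.41² = 685 W m⁻².
Energy balance: absorbed = emitted ⇒ πR²·S(1−A) = 4πR²·σT_eq⁴, so T_eq⁴ = S(1−A)/(4σ).
T_eq = [685 × 0.96 / (4 × 5.67×10⁻⁸)]^(1/4) = (2.90×10⁹)^(1/4) = 232 K.

T_eq ≈ 232 K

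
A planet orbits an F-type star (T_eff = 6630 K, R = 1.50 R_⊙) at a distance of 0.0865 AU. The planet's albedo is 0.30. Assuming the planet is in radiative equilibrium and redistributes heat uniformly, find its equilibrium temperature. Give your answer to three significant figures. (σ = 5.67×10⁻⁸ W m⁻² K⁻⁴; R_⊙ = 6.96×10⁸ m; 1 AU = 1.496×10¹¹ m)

R_⋆ = 1.50 × 6.96×10⁸ = 1.04×10⁹ m.
d = 0.0865 AU = 1.29×10¹⁰ m.
L = 4πR_⋆²σT_⋆⁴ = 4π(1.04×10⁹)² × 5.67×10⁻⁸ × (6630)⁴ = 1.50×10²⁷ W.
S = L/(4πd²) = 7.13×10⁵ W m⁻².
Energy balance: absorbed = emitted ⇒ πR²·S(1−A) = 4πR²·σT_eq⁴, so T_eq⁴ = S(1−A)/(4σ).
T_eq = [7.13×10⁵ × 0.70 / (4 × 5.67×10⁻⁸)]^(1/4) = (2.20×10¹²)^(1/4) = 1220 K.

T_eq ≈ 1220 K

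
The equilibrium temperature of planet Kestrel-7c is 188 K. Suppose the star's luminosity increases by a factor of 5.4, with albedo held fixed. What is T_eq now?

T_eq ≈ 287 K

T_eq ∝ L^(1/4) · d^(−1/2).
T′ = 188 × 5.4^(1/4) = 287 K.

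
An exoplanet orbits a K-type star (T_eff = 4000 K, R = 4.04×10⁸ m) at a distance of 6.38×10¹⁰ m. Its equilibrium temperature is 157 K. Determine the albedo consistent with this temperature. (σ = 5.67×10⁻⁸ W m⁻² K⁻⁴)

A ≈ 0.76

L = 4πR_⋆²σT_⋆⁴ = 4π(4.04×10⁸)² × 5.67×10⁻⁸ × (4000)⁴ = 2.98×10²⁵ W.
S = L/(4πd²) = 582 W m⁻².
From T_eq⁴ = S(1−A)/(4σ): 1−A = 4σT_eq⁴/S.
1−A = 4 × 5.67×10⁻⁸ × (157)⁴ / 582 = 0.237.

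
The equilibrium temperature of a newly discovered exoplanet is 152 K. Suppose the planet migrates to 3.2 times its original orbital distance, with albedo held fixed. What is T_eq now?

T_eq ∝ L^(1/4) · d^(−1/2).
T′ = 152 / 3.2^(1/2) = 85.0 K.

T_eq ≈ 85.0 K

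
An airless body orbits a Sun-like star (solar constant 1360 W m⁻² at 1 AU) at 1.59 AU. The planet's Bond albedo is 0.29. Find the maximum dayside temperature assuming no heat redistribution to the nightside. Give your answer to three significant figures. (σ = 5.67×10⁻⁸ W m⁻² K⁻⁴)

Flux at 1.59 AU: S = 1360/1.59² = 538 W m⁻².
With no redistribution each surface element balances locally: S(1−A) = σT⁴.
T = [538 × 0.71 / 5.67×10⁻⁸]^(1/4) = (6.74×10⁹)^(1/4) = 286 K.

T_ss ≈ 286 K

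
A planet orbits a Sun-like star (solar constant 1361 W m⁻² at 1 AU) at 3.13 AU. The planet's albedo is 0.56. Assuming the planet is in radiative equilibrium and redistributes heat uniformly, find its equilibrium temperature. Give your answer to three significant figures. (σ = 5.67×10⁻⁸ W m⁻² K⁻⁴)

T_eq ≈ 128 K

Flux at 3.13 AU: S = 1361/3.13² = 139 W m⁻².
Energy balance: absorbed = emitted ⇒ πR²·S(1−A) = 4πR²·σT_eq⁴, so T_eq⁴ = S(1−A)/(4σ).
T_eq = [139 × 0.44 / (4 × 5.67×10⁻⁸)]^(1/4) = (2.70×10⁸)^(1/4) = 128 K.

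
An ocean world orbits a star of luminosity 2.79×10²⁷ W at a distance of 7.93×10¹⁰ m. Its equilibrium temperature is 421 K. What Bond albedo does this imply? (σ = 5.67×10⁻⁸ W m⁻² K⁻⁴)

A ≈ 0.80

Flux: S = L/(4πd²) = 2.79×10²⁷/(4π×(7.93×10¹⁰)²) = 3.53×10⁴ W m⁻².
From T_eq⁴ = S(1−A)/(4σ): 1−A = 4σT_eq⁴/S.
1−A = 4 × 5.67×10⁻⁸ × (421)⁴ / 3.53×10⁴ = 0.202.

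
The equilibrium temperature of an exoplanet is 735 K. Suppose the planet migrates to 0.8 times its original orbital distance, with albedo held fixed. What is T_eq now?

T_eq ∝ L^(1/4) · d^(−1/2).
T′ = 735 / 0.8^(1/2) = 822 K.

T_eq ≈ 822 K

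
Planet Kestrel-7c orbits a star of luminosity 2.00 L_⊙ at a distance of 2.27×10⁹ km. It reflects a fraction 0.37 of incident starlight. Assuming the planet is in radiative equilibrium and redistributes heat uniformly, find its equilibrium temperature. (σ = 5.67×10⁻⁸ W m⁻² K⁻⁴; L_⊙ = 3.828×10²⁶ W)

T_eq ≈ 75.7 K

d = 2.27×10⁹ km = 2.27×10¹² m.
L = 2.00 × 3.828×10²⁶ = 7.66×10²⁶ W.
Flux: S = L/(4πd²) = 7.66×10²⁶/(4π×(2.27×10¹²)²) = 11.8 W m⁻².
Energy balance: absorbed = emitted ⇒ πR²·S(1−A) = 4πR²·σT_eq⁴, so T_eq⁴ = S(1−A)/(4σ).
T_eq = [11.8 × 0.63 / (4 × 5.67×10⁻⁸)]^(1/4) = (3.28×10⁷)^(1/4) = 75.7 K.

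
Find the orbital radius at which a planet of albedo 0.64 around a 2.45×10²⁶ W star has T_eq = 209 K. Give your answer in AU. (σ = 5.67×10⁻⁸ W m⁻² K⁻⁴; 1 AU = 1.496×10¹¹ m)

d ≈ 0.851 AU

From T_eq⁴ = L(1−A)/(16πσd²): d = √[L(1−A)/(16πσT_eq⁴)].
d = √[2.45×10²⁶ × 0.36 / (16π × 5.67×10⁻⁸ × (209)⁴)] = 1.27×10¹¹ m = 0.851 AU.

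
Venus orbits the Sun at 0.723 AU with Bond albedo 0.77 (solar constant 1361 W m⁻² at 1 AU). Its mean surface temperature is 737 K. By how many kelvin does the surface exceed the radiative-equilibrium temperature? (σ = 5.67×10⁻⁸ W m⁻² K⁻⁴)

ΔT ≈ 510.3 K

S = 1361/0.723² = 2604 W m⁻².
T_eq = [S(1−A)/(4σ)]^(1/4) = [2604×0.23/(4×5.67×10⁻⁸)]^(1/4) = 226.7 K.
ΔT = T_surf − T_eq = 737 − 226.7.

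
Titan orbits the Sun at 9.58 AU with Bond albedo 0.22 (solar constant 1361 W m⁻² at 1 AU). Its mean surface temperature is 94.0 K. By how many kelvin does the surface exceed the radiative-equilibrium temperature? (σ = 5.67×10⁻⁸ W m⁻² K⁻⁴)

S = 1361/9.58² = 14.83 W m⁻².
T_eq = [S(1−A)/(4σ)]^(1/4) = [14.83×0.78/(4×5.67×10⁻⁸)]^(1/4) = 84.5 K.
ΔT = T_surf − T_eq = 94 − 84.5.

ΔT ≈ 9.5 K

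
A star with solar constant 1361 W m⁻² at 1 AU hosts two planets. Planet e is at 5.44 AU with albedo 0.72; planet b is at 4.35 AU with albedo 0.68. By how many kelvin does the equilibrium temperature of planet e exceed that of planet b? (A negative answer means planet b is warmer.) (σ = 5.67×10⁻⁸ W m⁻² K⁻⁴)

ΔT ≈ -13.6 K

T_eq = [S₀(1−A)/(4σd²)]^(1/4), so T ∝ (1−A)^(1/4) / √d.
T₁ = [1361×0.28/(4×5.67×10⁻⁸×5.44²)]^(1/4) = 86.80 K.
T₂ = [1361×0.32/(4×5.67×10⁻⁸×4.35²)]^(1/4) = 100.37 K.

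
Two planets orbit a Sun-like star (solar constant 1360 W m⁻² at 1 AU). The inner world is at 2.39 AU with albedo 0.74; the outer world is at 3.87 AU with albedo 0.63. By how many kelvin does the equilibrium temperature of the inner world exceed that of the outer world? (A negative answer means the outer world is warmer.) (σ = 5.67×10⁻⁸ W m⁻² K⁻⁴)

ΔT ≈ 18.2 K

T_eq = [S₀(1−A)/(4σd²)]^(1/4), so T ∝ (1−A)^(1/4) / √d.
T₁ = [1360×0.26/(4×5.67×10⁻⁸×2.39²)]^(1/4) = 128.53 K.
T₂ = [1360×0.37/(4×5.67×10⁻⁸×3.87²)]^(1/4) = 110.32 K.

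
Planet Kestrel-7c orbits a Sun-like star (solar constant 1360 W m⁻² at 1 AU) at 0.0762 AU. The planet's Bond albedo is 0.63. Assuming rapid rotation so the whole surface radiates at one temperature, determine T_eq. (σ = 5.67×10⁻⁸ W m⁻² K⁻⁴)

Flux at 0.0762 AU: S = 1360/0.0762² = 2.34×10⁵ W m⁻².
Energy balance: absorbed = emitted ⇒ πR²·S(1−A) = 4πR²·σT_eq⁴, so T_eq⁴ = S(1−A)/(4σ).
T_eq = [2.34×10⁵ × 0.37 / (4 × 5.67×10⁻⁸)]^(1/4) = (3.82×10¹¹)^(1/4) = 786 K.

T_eq ≈ 786 K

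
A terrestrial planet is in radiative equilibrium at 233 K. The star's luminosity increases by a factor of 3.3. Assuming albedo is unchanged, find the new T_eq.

T_eq ≈ 314 K

T_eq ∝ L^(1/4) · d^(−1/2).
T′ = 233 × 3.3^(1/4) = 314 K.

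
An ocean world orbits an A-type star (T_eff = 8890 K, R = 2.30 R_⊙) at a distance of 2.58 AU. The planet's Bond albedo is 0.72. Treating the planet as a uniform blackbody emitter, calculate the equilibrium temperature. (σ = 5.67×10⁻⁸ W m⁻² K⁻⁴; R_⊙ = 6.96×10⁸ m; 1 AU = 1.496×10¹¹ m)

T_eq ≈ 294 K

R_⋆ = 2.30 × 6.96×10⁸ = 1.60×10⁹ m.
d = 2.58 AU = 3.86×10¹¹ m.
L = 4πR_⋆²σT_⋆⁴ = 4π(1.60×10⁹)² × 5.67×10⁻⁸ × (8890)⁴ = 1.14×10²⁸ W.
S = L/(4πd²) = 6090 W m⁻².
Energy balance: absorbed = emitted ⇒ πR²·S(1−A) = 4πR²·σT_eq⁴, so T_eq⁴ = S(1−A)/(4σ).
T_eq = [6090 × 0.28 / (4 × 5.67×10⁻⁸)]^(1/4) = (7.52×10⁹)^(1/4) = 294 K.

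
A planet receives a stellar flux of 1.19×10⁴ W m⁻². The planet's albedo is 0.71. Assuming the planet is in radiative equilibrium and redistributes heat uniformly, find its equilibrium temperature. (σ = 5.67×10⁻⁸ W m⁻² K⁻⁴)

Energy balance: absorbed = emitted ⇒ πR²·S(1−A) = 4πR²·σT_eq⁴, so T_eq⁴ = S(1−A)/(4σ).
T_eq = [1.19×10⁴ × 0.29 / (4 × 5.67×10⁻⁸)]^(1/4) = (1.52×10¹⁰)^(1/4) = 351 K.

T_eq ≈ 351 K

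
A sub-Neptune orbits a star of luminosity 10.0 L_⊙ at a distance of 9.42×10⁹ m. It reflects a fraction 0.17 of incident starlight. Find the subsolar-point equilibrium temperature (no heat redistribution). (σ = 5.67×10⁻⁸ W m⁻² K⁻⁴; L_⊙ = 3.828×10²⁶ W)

T_ss ≈ 2660 K

L = 10.0 × 3.828×10²⁶ = 3.83×10²⁷ W.
Flux: S = L/(4πd²) = 3.83×10²⁷/(4π×(9.42×10⁹)²) = 3.43×10⁶ W m⁻².
At the subsolar point the surface absorbs S(1−A) and emits σT⁴ per unit area — no factor of 4, since only the local patch is in balance.
T = [3.43×10⁶ × 0.83 / 5.67×10⁻⁸]^(1/4) = (5.03×10¹³)^(1/4) = 2660 K.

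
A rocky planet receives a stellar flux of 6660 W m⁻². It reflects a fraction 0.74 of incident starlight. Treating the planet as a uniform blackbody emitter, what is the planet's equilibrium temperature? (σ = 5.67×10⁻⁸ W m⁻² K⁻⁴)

T_eq ≈ 296 K

Energy balance: absorbed = emitted ⇒ πR²·S(1−A) = 4πR²·σT_eq⁴, so T_eq⁴ = S(1−A)/(4σ).
T_eq = [6660 × 0.26 / (4 × 5.67×10⁻⁸)]^(1/4) = (7.63×10⁹)^(1/4) = 296 K.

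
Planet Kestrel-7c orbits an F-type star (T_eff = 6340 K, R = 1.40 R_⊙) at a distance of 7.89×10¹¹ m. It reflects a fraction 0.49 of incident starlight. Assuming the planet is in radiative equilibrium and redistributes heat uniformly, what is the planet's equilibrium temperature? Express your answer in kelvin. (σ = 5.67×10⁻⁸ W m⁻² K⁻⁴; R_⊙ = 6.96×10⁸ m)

R_⋆ = 1.40 × 6.96×10⁸ = 9.74×10⁸ m.
L = 4πR_⋆²σT_⋆⁴ = 4π(9.74×10⁸)² × 5.67×10⁻⁸ × (6340)⁴ = 1.09×10²⁷ W.
S = L/(4πd²) = 140 W m⁻².
Energy balance: absorbed = emitted ⇒ πR²·S(1−A) = 4πR²·σT_eq⁴, so T_eq⁴ = S(1−A)/(4σ).
T_eq = [140 × 0.51 / (4 × 5.67×10⁻⁸)]^(1/4) = (3.14×10⁸)^(1/4) = 133 K.

T_eq ≈ 133 K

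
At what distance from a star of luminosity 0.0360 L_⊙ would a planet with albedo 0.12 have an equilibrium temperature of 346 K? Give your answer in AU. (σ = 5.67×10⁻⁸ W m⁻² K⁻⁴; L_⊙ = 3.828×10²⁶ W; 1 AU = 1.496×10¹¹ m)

d ≈ 0.115 AU

L = 0.0360 × 3.828×10²⁶ = 1.38×10²⁵ W.
From T_eq⁴ = L(1−A)/(16πσd²): d = √[L(1−A)/(16πσT_eq⁴)].
d = √[1.38×10²⁵ × 0.88 / (16π × 5.67×10⁻⁸ × (346)⁴)] = 1.72×10¹⁰ m = 0.115 AU.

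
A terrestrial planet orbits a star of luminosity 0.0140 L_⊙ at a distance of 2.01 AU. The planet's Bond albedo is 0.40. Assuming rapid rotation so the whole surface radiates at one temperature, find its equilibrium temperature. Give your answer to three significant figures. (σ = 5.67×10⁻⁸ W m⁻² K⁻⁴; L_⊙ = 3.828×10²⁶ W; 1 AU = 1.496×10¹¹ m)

T_eq ≈ 59.4 K

d = 2.01 AU = 3.01×10¹¹ m.
L = 0.0140 × 3.828×10²⁶ = 5.36×10²⁴ W.
Flux: S = L/(4πd²) = 5.36×10²⁴/(4π×(3.01×10¹¹)²) = 4.72 W m⁻².
Energy balance: absorbed = emitted ⇒ πR²·S(1−A) = 4πR²·σT_eq⁴, so T_eq⁴ = S(1−A)/(4σ).
T_eq = [4.72 × 0.60 / (4 × 5.67×10⁻⁸)]^(1/4) = (1.25×10⁷)^(1/4) = 59.4 K.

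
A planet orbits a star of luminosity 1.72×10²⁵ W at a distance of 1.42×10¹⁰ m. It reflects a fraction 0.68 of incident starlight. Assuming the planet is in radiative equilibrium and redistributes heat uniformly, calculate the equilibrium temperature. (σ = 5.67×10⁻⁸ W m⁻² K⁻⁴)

T_eq ≈ 313 K

Flux: S = L/(4πd²) = 1.72×10²⁵/(4π×(1.42×10¹⁰)²) = 6790 W m⁻².
Energy balance: absorbed = emitted ⇒ πR²·S(1−A) = 4πR²·σT_eq⁴, so T_eq⁴ = S(1−A)/(4σ).
T_eq = [6790 × 0.32 / (4 × 5.67×10⁻⁸)]^(1/4) = (9.58×10⁹)^(1/4) = 313 K.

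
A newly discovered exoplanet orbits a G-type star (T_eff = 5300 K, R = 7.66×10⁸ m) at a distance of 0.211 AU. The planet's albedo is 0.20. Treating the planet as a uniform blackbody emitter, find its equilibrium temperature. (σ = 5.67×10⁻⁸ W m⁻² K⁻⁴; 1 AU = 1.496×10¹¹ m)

d = 0.211 AU = 3.16×10¹⁰ m.
L = 4πR_⋆²σT_⋆⁴ = 4π(7.66×10⁸)² × 5.67×10⁻⁸ × (5300)⁴ = 3.30×10²⁶ W.
S = L/(4πd²) = 2.63×10⁴ W m⁻².
Energy balance: absorbed = emitted ⇒ πR²·S(1−A) = 4πR²·σT_eq⁴, so T_eq⁴ = S(1−A)/(4σ).
T_eq = [2.63×10⁴ × 0.80 / (4 × 5.67×10⁻⁸)]^(1/4) = (9.29×10¹⁰)^(1/4) = 552 K.

T_eq ≈ 552 K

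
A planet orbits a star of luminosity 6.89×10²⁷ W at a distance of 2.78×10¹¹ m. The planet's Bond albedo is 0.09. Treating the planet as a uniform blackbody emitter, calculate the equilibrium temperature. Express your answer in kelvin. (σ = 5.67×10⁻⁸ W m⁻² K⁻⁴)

Flux: S = L/(4πd²) = 6.89×10²⁷/(4π×(2.78×10¹¹)²) = 7090 W m⁻².
Energy balance: absorbed = emitted ⇒ πR²·S(1−A) = 4πR²·σT_eq⁴, so T_eq⁴ = S(1−A)/(4σ).
T_eq = [7090 × 0.91 / (4 × 5.67×10⁻⁸)]^(1/4) = (2.85×10¹⁰)^(1/4) = 411 K.

T_eq ≈ 411 K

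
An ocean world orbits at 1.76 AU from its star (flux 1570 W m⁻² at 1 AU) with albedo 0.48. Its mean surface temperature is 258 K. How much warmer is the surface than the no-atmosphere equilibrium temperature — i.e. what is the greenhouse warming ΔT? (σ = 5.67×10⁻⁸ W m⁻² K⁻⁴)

ΔT ≈ 73.4 K

S = 1570/1.76² = 506.8 W m⁻².
T_eq = [S(1−A)/(4σ)]^(1/4) = [506.8×0.52/(4×5.67×10⁻⁸)]^(1/4) = 184.6 K.
ΔT = T_surf − T_eq = 258 − 184.6.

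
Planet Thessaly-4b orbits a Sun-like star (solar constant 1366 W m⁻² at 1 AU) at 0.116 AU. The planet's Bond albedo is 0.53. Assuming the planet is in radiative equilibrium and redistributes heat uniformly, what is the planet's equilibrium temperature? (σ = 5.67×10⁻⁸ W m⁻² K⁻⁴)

T_eq ≈ 677 K

Flux at 0.116 AU: S = 1366/0.116² = 1.02×10⁵ W m⁻².
Energy balance: absorbed = emitted ⇒ πR²·S(1−A) = 4πR²·σT_eq⁴, so T_eq⁴ = S(1−A)/(4σ).
T_eq = [1.02×10⁵ × 0.47 / (4 × 5.67×10⁻⁸)]^(1/4) = (2.10×10¹¹)^(1/4) = 677 K.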